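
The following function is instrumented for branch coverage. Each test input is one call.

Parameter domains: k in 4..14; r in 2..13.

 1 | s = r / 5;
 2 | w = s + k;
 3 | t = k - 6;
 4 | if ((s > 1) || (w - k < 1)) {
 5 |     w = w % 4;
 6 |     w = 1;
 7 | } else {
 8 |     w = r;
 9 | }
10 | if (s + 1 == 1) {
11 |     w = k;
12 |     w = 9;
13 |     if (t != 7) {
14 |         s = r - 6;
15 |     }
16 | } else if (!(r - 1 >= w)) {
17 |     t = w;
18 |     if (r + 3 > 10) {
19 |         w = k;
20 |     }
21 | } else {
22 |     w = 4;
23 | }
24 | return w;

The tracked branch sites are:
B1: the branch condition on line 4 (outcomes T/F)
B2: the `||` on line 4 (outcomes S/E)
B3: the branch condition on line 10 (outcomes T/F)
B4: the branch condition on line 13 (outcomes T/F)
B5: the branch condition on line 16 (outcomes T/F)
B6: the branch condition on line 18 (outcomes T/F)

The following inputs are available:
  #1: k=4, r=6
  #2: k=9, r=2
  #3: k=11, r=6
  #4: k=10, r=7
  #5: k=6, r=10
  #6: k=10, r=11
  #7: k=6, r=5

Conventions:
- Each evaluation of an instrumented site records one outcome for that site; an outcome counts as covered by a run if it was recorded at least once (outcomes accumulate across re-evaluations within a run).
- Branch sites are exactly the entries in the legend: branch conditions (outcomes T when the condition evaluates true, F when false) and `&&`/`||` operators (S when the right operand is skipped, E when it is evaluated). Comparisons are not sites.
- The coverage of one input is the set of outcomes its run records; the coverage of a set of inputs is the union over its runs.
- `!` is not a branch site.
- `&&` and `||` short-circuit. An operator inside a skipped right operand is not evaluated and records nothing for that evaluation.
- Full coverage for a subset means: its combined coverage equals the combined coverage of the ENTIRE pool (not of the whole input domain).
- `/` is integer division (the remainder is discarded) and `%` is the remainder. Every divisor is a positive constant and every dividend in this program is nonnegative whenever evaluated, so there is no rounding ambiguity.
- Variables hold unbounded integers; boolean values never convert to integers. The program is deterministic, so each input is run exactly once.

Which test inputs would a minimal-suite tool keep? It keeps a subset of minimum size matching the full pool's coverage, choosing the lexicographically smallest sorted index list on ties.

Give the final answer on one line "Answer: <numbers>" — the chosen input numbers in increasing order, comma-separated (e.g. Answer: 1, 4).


input #1 (k=4, r=6): events B2->E, B1->F, B3->F, B5->T, B6->F; covers B1=F, B2=E, B3=F, B5=T, B6=F
input #2 (k=9, r=2): events B2->E, B1->T, B3->T, B4->T; covers B1=T, B2=E, B3=T, B4=T
input #3 (k=11, r=6): events B2->E, B1->F, B3->F, B5->T, B6->F; covers B1=F, B2=E, B3=F, B5=T, B6=F
input #4 (k=10, r=7): events B2->E, B1->F, B3->F, B5->T, B6->F; covers B1=F, B2=E, B3=F, B5=T, B6=F
input #5 (k=6, r=10): events B2->S, B1->T, B3->F, B5->F; covers B1=T, B2=S, B3=F, B5=F
input #6 (k=10, r=11): events B2->S, B1->T, B3->F, B5->F; covers B1=T, B2=S, B3=F, B5=F
input #7 (k=6, r=5): events B2->E, B1->F, B3->F, B5->T, B6->F; covers B1=F, B2=E, B3=F, B5=T, B6=F
together the pool reaches 10 outcomes: B1=T, B1=F, B2=S, B2=E, B3=T, B3=F, B4=T, B5=T, B5=F, B6=F
checked all size-1 subsets: none covers 10 outcomes (max 5/10)
checked all size-2 subsets: none covers 10 outcomes (max 8/10)
size 3: inputs {1, 2, 5} cover all 10 outcomes, and no lexicographically smaller subset of this size does
Answer: 1, 2, 5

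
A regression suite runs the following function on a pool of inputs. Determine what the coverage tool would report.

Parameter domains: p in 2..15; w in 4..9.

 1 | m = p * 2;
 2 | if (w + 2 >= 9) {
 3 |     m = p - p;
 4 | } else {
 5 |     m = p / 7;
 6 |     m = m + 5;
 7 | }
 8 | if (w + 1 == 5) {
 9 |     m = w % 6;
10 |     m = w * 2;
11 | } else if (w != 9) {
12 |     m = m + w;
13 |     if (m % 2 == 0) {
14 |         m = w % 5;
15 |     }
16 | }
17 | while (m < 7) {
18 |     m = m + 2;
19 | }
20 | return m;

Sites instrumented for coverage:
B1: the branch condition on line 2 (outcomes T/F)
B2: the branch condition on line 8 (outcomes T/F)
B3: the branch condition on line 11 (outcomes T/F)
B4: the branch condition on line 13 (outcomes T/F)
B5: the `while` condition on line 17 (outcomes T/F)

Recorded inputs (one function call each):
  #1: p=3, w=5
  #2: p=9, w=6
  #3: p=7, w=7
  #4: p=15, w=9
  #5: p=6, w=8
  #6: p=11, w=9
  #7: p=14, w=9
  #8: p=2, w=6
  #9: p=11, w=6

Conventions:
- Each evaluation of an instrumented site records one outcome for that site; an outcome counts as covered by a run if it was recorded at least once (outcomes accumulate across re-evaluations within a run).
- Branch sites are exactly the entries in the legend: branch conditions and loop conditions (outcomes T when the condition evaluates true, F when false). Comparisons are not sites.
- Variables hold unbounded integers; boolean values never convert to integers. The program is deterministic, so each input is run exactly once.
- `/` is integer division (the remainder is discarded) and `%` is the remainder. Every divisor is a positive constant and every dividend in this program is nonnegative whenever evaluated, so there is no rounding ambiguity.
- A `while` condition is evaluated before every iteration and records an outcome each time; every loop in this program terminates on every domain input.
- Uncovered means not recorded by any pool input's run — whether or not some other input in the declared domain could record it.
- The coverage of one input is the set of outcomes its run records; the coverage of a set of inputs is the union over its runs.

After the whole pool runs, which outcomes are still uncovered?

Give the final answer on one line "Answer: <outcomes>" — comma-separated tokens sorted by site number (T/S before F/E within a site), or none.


input #1 (p=3, w=5): events B1->F, B2->F, B3->T, B4->T, B5->T, B5->T, B5->T, B5->T, B5->F; covers B1=F, B2=F, B3=T, B4=T, B5=T, B5=F
input #2 (p=9, w=6): events B1->F, B2->F, B3->T, B4->T, B5->T, B5->T, B5->T, B5->F; covers B1=F, B2=F, B3=T, B4=T, B5=T, B5=F
input #3 (p=7, w=7): events B1->T, B2->F, B3->T, B4->F, B5->F; covers B1=T, B2=F, B3=T, B4=F, B5=F
input #4 (p=15, w=9): events B1->T, B2->F, B3->F, B5->T, B5->T, B5->T, B5->T, B5->F; covers B1=T, B2=F, B3=F, B5=T, B5=F
input #5 (p=6, w=8): events B1->T, B2->F, B3->T, B4->T, B5->T, B5->T, B5->F; covers B1=T, B2=F, B3=T, B4=T, B5=T, B5=F
input #6 (p=11, w=9): events B1->T, B2->F, B3->F, B5->T, B5->T, B5->T, B5->T, B5->F; covers B1=T, B2=F, B3=F, B5=T, B5=F
input #7 (p=14, w=9): events B1->T, B2->F, B3->F, B5->T, B5->T, B5->T, B5->T, B5->F; covers B1=T, B2=F, B3=F, B5=T, B5=F
input #8 (p=2, w=6): events B1->F, B2->F, B3->T, B4->F, B5->F; covers B1=F, B2=F, B3=T, B4=F, B5=F
input #9 (p=11, w=6): events B1->F, B2->F, B3->T, B4->T, B5->T, B5->T, B5->T, B5->F; covers B1=F, B2=F, B3=T, B4=T, B5=T, B5=F
union over the pool: B1=T, B1=F, B2=F, B3=T, B3=F, B4=T, B4=F, B5=T, B5=F
uncovered (1 of 10): B2=T
Answer: B2=T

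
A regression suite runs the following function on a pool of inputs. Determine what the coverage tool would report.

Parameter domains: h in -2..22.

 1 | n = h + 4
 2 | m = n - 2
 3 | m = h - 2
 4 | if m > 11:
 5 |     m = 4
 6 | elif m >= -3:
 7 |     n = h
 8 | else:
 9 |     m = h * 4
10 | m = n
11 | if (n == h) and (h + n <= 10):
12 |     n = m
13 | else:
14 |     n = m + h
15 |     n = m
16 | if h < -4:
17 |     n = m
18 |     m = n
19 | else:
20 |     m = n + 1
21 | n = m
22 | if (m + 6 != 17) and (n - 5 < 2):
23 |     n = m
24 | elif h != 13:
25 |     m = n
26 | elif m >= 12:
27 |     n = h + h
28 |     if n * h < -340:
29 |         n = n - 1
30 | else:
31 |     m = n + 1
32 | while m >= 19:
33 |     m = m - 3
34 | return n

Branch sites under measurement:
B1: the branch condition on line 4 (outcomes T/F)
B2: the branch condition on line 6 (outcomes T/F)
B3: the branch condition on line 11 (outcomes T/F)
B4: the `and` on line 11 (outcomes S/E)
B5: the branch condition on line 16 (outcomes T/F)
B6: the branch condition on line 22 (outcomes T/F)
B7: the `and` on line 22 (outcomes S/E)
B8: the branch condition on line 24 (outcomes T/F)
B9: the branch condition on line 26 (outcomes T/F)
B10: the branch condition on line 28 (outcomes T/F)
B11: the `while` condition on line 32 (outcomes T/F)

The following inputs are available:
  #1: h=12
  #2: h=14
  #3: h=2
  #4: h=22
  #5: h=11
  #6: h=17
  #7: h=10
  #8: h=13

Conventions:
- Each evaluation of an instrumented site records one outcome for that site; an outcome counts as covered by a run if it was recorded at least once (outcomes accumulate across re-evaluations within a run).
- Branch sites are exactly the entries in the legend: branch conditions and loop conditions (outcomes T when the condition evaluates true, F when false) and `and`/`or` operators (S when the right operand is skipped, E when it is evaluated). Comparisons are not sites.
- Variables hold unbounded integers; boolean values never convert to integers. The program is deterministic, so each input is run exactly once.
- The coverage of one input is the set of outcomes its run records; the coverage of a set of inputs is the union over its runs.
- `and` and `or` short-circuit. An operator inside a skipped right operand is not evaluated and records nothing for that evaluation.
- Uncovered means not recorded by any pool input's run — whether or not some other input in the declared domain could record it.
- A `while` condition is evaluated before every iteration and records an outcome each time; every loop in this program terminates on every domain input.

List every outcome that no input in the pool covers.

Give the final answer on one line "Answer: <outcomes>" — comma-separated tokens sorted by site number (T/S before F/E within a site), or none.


input #1, h=12: events B1->F, B2->T, B4->E, B3->F, B5->F, B7->E, B6->F, B8->T, B11->F; outcomes B1=F, B2=T, B3=F, B4=E, B5=F, B6=F, B7=E, B8=T, B11=F
input #2, h=14: events B1->T, B4->S, B3->F, B5->F, B7->E, B6->F, B8->T, B11->T, B11->F; outcomes B1=T, B3=F, B4=S, B5=F, B6=F, B7=E, B8=T, B11=T, B11=F
input #3, h=2: events B1->F, B2->T, B4->E, B3->T, B5->F, B7->E, B6->T, B11->F; outcomes B1=F, B2=T, B3=T, B4=E, B5=F, B6=T, B7=E, B11=F
input #4, h=22: events B1->T, B4->S, B3->F, B5->F, B7->E, B6->F, B8->T, B11->T, B11->T, B11->T, B11->F; outcomes B1=T, B3=F, B4=S, B5=F, B6=F, B7=E, B8=T, B11=T, B11=F
input #5, h=11: events B1->F, B2->T, B4->E, B3->F, B5->F, B7->E, B6->F, B8->T, B11->F; outcomes B1=F, B2=T, B3=F, B4=E, B5=F, B6=F, B7=E, B8=T, B11=F
input #6, h=17: events B1->T, B4->S, B3->F, B5->F, B7->E, B6->F, B8->T, B11->T, B11->T, B11->F; outcomes B1=T, B3=F, B4=S, B5=F, B6=F, B7=E, B8=T, B11=T, B11=F
input #7, h=10: events B1->F, B2->T, B4->E, B3->F, B5->F, B7->S, B6->F, B8->T, B11->F; outcomes B1=F, B2=T, B3=F, B4=E, B5=F, B6=F, B7=S, B8=T, B11=F
input #8, h=13: events B1->F, B2->T, B4->E, B3->F, B5->F, B7->E, B6->F, B8->F, B9->T, B10->F, B11->F; outcomes B1=F, B2=T, B3=F, B4=E, B5=F, B6=F, B7=E, B8=F, B9=T, B10=F, B11=F
union over the pool: B1=T, B1=F, B2=T, B3=T, B3=F, B4=S, B4=E, B5=F, B6=T, B6=F, B7=S, B7=E, B8=T, B8=F, B9=T, B10=F, B11=T, B11=F
uncovered (4 of 22): B2=F, B5=T, B9=F, B10=T
Answer: B2=F, B5=T, B9=F, B10=T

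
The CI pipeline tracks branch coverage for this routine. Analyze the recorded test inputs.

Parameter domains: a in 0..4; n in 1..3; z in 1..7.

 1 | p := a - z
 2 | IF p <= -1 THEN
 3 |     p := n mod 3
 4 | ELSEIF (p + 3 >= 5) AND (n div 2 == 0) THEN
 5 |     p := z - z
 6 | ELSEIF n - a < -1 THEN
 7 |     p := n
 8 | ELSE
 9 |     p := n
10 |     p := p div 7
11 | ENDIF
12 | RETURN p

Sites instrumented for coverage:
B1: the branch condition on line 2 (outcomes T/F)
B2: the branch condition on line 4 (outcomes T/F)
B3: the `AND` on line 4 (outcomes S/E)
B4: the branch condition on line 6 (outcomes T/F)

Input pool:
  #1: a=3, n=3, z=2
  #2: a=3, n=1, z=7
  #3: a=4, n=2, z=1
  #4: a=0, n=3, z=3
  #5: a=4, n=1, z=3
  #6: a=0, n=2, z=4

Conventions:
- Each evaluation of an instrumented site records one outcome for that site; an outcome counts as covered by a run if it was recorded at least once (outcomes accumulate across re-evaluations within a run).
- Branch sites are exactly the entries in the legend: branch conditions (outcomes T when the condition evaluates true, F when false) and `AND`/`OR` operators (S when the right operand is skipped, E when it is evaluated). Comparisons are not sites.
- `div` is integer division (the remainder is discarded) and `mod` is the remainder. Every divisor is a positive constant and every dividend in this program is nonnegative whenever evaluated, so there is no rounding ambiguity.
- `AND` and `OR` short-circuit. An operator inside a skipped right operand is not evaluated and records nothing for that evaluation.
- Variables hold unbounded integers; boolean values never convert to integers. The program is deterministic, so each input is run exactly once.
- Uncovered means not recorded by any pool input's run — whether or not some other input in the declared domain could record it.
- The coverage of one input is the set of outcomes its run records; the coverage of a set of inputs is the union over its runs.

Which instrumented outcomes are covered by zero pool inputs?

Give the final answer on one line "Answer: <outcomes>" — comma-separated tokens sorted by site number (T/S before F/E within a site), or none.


test 1 (a=3, n=3, z=2) fires B1->F, B3->S, B2->F, B4->F; hits B1=F, B2=F, B3=S, B4=F
test 2 (a=3, n=1, z=7) fires B1->T; hits B1=T
test 3 (a=4, n=2, z=1) fires B1->F, B3->E, B2->F, B4->T; hits B1=F, B2=F, B3=E, B4=T
test 4 (a=0, n=3, z=3) fires B1->T; hits B1=T
test 5 (a=4, n=1, z=3) fires B1->F, B3->S, B2->F, B4->T; hits B1=F, B2=F, B3=S, B4=T
test 6 (a=0, n=2, z=4) fires B1->T; hits B1=T
union over the pool: B1=T, B1=F, B2=F, B3=S, B3=E, B4=T, B4=F
uncovered (1 of 8): B2=T
Answer: B2=T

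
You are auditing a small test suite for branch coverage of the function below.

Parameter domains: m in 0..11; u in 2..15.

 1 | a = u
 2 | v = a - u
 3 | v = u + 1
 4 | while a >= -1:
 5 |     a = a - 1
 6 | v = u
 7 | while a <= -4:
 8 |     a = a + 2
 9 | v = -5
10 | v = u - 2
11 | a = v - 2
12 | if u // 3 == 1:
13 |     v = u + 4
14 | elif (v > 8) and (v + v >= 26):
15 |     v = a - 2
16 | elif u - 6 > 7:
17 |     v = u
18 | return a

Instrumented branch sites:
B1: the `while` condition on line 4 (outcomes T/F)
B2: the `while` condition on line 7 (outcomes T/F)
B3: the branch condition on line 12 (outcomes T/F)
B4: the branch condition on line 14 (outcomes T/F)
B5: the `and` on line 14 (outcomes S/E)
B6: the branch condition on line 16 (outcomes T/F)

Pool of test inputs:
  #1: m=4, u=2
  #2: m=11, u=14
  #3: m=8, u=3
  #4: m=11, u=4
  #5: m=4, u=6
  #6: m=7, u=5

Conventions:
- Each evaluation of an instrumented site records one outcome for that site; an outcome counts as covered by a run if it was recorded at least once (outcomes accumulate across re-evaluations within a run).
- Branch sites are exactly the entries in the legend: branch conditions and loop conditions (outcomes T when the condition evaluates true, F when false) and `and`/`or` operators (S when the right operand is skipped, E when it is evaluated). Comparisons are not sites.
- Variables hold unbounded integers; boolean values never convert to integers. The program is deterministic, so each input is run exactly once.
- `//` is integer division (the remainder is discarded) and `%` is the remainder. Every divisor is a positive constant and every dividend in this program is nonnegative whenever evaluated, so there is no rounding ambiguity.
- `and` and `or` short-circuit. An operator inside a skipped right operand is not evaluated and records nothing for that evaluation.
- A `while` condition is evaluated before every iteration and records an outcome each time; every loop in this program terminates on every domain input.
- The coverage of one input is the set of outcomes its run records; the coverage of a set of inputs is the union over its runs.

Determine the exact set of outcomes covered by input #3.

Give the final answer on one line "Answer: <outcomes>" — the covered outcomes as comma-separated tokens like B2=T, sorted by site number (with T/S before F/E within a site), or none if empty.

Tracing the run of input #3 (m=8, u=3):
  B1->T, B1->T, B1->T, B1->T, B1->T, B1->F, B2->F, B3->T
as a set, this run covers: B1=T, B1=F, B2=F, B3=T

Answer: B1=T, B1=F, B2=F, B3=T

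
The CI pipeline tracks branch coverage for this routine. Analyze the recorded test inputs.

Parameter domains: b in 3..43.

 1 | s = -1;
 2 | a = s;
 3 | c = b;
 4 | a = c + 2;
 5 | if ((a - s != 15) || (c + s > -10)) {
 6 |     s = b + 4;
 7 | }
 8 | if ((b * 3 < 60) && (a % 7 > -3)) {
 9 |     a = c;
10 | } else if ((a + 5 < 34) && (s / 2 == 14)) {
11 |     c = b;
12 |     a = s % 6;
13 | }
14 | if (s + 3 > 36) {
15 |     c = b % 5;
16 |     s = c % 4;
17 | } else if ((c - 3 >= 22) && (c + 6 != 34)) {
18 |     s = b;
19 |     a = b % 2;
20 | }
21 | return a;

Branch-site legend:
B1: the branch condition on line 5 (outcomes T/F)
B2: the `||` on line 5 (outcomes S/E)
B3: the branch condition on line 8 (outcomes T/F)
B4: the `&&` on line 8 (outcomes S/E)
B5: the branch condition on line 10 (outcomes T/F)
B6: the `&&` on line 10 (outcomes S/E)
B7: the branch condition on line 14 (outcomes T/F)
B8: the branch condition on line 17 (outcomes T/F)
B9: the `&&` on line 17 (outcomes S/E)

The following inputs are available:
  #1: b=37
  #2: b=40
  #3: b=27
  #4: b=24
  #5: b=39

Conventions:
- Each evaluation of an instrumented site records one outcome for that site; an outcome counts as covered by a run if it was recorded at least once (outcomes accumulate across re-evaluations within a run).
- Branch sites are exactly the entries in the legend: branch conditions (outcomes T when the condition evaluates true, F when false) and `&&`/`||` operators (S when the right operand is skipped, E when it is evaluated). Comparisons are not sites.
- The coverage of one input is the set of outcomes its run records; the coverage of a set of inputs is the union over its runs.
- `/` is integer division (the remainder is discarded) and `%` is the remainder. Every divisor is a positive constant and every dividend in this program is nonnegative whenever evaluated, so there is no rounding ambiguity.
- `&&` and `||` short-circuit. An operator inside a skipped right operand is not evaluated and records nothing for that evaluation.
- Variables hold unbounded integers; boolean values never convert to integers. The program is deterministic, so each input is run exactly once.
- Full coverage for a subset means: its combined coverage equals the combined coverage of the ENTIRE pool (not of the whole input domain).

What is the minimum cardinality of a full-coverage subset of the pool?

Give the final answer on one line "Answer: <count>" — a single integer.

input #1, b=37: events B2->S, B1->T, B4->S, B3->F, B6->S, B5->F, B7->T; outcomes B1=T, B2=S, B3=F, B4=S, B5=F, B6=S, B7=T
input #2, b=40: events B2->S, B1->T, B4->S, B3->F, B6->S, B5->F, B7->T; outcomes B1=T, B2=S, B3=F, B4=S, B5=F, B6=S, B7=T
input #3, b=27: events B2->S, B1->T, B4->S, B3->F, B6->S, B5->F, B7->F, B9->E, B8->T; outcomes B1=T, B2=S, B3=F, B4=S, B5=F, B6=S, B7=F, B8=T, B9=E
input #4, b=24: events B2->S, B1->T, B4->S, B3->F, B6->E, B5->T, B7->F, B9->S, B8->F; outcomes B1=T, B2=S, B3=F, B4=S, B5=T, B6=E, B7=F, B8=F, B9=S
input #5, b=39: events B2->S, B1->T, B4->S, B3->F, B6->S, B5->F, B7->T; outcomes B1=T, B2=S, B3=F, B4=S, B5=F, B6=S, B7=T
pool-wide coverage (14 outcomes): B1=T, B2=S, B3=F, B4=S, B5=T, B5=F, B6=S, B6=E, B7=T, B7=F, B8=T, B8=F, B9=S, B9=E
checked all size-1 subsets: none covers 14 outcomes (max 9/14)
checked all size-2 subsets: none covers 14 outcomes (max 13/14)
the canonical winner is {1, 3, 4}: size 3, full 14-outcome coverage, earliest index list among size-3 covers

Answer: 3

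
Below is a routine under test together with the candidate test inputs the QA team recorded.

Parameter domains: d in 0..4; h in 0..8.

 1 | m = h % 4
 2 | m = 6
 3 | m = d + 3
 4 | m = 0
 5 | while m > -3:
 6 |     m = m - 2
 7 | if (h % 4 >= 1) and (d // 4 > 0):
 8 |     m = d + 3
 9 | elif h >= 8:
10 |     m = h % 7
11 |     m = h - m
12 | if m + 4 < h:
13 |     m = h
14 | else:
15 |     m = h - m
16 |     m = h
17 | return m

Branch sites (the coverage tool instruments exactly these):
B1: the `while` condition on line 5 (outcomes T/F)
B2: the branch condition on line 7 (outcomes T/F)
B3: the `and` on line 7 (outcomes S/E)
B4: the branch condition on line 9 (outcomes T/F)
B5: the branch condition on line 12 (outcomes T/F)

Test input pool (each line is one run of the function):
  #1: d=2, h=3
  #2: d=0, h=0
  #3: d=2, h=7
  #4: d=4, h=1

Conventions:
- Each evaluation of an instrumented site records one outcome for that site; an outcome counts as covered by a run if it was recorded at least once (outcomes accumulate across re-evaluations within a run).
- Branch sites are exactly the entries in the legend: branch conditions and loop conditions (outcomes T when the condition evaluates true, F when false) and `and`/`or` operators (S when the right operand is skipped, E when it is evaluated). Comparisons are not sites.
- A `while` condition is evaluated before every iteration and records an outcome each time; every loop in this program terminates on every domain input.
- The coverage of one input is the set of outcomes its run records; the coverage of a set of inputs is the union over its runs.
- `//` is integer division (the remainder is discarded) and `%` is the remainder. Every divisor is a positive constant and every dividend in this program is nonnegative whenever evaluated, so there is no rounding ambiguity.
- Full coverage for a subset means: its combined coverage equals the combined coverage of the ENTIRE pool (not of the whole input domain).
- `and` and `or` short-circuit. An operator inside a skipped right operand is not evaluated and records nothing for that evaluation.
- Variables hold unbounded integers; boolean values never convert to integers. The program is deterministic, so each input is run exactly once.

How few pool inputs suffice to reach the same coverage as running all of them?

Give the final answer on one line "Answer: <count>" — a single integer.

input #1, d=2, h=3: events B1->T, B1->T, B1->F, B3->E, B2->F, B4->F, B5->T; outcomes B1=T, B1=F, B2=F, B3=E, B4=F, B5=T
input #2, d=0, h=0: events B1->T, B1->T, B1->F, B3->S, B2->F, B4->F, B5->F; outcomes B1=T, B1=F, B2=F, B3=S, B4=F, B5=F
input #3, d=2, h=7: events B1->T, B1->T, B1->F, B3->E, B2->F, B4->F, B5->T; outcomes B1=T, B1=F, B2=F, B3=E, B4=F, B5=T
input #4, d=4, h=1: events B1->T, B1->T, B1->F, B3->E, B2->T, B5->F; outcomes B1=T, B1=F, B2=T, B3=E, B5=F
union over all inputs: B1=T, B1=F, B2=T, B2=F, B3=S, B3=E, B4=F, B5=T, B5=F (9 outcomes)
checked all size-1 subsets: none covers 9 outcomes (max 6/9)
checked all size-2 subsets: none covers 9 outcomes (max 8/9)
the canonical winner is {1, 2, 4}: size 3, full 9-outcome coverage, earliest index list among size-3 covers

Answer: 3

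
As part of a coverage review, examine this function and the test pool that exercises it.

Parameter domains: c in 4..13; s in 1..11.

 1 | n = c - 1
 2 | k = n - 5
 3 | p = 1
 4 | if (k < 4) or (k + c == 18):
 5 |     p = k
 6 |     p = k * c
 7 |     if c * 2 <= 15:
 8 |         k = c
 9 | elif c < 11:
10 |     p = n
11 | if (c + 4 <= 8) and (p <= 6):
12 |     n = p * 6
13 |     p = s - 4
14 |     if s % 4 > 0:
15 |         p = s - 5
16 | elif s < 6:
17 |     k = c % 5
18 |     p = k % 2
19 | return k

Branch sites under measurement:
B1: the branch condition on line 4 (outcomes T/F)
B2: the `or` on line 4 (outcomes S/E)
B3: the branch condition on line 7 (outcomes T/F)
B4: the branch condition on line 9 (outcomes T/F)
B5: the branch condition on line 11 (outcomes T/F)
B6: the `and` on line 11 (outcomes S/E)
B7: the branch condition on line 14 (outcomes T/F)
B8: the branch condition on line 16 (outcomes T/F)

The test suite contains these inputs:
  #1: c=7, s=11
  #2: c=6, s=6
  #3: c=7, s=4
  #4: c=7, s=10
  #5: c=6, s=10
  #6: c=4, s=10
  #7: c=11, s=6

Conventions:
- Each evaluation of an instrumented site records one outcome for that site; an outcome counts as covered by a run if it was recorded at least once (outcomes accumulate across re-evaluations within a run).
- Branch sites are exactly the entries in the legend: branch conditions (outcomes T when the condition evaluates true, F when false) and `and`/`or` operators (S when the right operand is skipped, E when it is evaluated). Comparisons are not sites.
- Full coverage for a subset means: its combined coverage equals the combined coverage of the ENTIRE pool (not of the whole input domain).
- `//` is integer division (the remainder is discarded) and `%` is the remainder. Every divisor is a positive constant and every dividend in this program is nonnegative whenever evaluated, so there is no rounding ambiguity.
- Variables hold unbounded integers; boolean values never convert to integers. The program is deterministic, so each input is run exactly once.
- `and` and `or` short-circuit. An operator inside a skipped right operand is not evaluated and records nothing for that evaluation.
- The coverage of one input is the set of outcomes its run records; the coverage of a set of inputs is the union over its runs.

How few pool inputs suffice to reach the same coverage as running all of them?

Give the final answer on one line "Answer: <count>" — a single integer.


#1 (c=7, s=11) -> B2->S, B1->T, B3->T, B6->S, B5->F, B8->F; covered: B1=T, B2=S, B3=T, B5=F, B6=S, B8=F
#2 (c=6, s=6) -> B2->S, B1->T, B3->T, B6->S, B5->F, B8->F; covered: B1=T, B2=S, B3=T, B5=F, B6=S, B8=F
#3 (c=7, s=4) -> B2->S, B1->T, B3->T, B6->S, B5->F, B8->T; covered: B1=T, B2=S, B3=T, B5=F, B6=S, B8=T
#4 (c=7, s=10) -> B2->S, B1->T, B3->T, B6->S, B5->F, B8->F; covered: B1=T, B2=S, B3=T, B5=F, B6=S, B8=F
#5 (c=6, s=10) -> B2->S, B1->T, B3->T, B6->S, B5->F, B8->F; covered: B1=T, B2=S, B3=T, B5=F, B6=S, B8=F
#6 (c=4, s=10) -> B2->S, B1->T, B3->T, B6->E, B5->T, B7->T; covered: B1=T, B2=S, B3=T, B5=T, B6=E, B7=T
#7 (c=11, s=6) -> B2->E, B1->F, B4->F, B6->S, B5->F, B8->F; covered: B1=F, B2=E, B4=F, B5=F, B6=S, B8=F
pool-wide coverage (13 outcomes): B1=T, B1=F, B2=S, B2=E, B3=T, B4=F, B5=T, B5=F, B6=S, B6=E, B7=T, B8=T, B8=F
checked all size-1 subsets: none covers 13 outcomes (max 6/13)
checked all size-2 subsets: none covers 13 outcomes (max 12/13)
at size 3, {3, 6, 7} reaches all 13 outcomes; every lexicographically earlier size-3 subset fails
Answer: 3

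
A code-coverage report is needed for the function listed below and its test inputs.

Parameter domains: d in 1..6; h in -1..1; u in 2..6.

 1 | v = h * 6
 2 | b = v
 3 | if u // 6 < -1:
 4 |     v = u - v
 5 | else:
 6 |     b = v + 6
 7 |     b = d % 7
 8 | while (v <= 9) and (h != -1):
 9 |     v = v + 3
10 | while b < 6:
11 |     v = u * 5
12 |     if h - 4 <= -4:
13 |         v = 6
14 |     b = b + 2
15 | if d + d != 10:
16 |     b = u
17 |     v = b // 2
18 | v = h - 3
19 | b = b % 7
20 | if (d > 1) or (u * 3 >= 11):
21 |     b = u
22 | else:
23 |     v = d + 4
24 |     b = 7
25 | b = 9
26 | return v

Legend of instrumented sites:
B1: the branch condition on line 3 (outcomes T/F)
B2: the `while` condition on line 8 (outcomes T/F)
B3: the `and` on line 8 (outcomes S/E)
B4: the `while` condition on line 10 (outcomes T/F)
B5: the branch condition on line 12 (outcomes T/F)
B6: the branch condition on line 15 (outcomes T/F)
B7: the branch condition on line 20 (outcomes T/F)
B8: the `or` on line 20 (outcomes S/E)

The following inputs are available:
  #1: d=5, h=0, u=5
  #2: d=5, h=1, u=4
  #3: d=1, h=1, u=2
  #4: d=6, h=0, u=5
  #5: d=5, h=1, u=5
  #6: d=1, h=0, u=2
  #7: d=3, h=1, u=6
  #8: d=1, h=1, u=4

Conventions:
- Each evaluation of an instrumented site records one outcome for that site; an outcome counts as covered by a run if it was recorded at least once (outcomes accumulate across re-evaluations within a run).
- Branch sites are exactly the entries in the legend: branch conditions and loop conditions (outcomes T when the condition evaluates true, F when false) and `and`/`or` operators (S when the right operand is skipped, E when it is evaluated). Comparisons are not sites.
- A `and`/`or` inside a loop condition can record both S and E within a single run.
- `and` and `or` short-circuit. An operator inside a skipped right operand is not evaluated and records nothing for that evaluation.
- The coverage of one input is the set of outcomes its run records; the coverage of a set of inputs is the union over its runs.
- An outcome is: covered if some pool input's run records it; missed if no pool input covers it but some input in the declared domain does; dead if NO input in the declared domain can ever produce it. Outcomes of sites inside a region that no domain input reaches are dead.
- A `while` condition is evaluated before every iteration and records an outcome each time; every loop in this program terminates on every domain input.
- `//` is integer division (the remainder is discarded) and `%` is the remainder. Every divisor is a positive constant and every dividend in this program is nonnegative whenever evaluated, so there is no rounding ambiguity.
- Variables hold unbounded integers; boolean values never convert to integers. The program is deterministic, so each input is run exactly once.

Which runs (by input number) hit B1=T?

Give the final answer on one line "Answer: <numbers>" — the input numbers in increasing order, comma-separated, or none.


input #1 (d=5, h=0, u=5): never hits B1=T
input #2 (d=5, h=1, u=4): never hits B1=T
input #3 (d=1, h=1, u=2): never hits B1=T
input #4 (d=6, h=0, u=5): never hits B1=T
input #5 (d=5, h=1, u=5): never hits B1=T
input #6 (d=1, h=0, u=2): never hits B1=T
input #7 (d=3, h=1, u=6): never hits B1=T
input #8 (d=1, h=1, u=4): never hits B1=T
Answer: none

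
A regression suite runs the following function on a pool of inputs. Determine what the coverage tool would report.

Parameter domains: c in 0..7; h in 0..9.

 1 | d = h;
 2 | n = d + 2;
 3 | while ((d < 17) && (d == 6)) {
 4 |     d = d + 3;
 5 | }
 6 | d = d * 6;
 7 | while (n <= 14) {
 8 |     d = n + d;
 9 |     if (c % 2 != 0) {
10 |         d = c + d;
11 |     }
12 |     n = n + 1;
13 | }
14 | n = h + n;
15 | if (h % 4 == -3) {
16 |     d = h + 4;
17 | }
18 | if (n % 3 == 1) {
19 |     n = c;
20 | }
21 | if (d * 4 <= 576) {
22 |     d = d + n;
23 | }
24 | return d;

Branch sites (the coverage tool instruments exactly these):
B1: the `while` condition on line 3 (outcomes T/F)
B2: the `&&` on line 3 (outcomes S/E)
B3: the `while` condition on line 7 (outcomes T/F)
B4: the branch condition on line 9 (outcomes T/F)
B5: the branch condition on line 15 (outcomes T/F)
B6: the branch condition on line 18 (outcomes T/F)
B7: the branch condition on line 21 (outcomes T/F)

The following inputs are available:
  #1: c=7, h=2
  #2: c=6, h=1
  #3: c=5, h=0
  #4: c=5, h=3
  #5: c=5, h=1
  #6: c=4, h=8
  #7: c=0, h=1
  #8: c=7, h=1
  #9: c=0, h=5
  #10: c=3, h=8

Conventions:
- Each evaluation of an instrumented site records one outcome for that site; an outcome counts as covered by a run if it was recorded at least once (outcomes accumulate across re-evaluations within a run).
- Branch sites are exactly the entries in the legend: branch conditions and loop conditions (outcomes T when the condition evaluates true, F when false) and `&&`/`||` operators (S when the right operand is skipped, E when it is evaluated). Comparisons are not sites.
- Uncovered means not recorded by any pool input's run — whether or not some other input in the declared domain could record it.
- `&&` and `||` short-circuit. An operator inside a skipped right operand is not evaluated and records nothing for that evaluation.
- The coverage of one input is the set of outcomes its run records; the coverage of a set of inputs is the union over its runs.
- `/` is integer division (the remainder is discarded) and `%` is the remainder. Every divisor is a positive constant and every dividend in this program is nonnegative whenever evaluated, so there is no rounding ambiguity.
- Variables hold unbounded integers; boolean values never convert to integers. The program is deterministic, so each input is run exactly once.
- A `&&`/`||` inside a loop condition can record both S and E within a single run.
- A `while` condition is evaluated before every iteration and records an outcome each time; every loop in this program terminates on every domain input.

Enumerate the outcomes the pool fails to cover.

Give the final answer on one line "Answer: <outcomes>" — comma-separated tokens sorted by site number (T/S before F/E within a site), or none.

test 1 (c=7, h=2) fires B2->E, B1->F, B3->T, B4->T, B3->T, B4->T, B3->T, B4->T, B3->T, B4->T, B3->T, B4->T, B3->T, B4->T, ...; hits B1=F, B2=E, B3=T, B3=F, B4=T, B5=F, B6=F, B7=F
test 2 (c=6, h=1) fires B2->E, B1->F, B3->T, B4->F, B3->T, B4->F, B3->T, B4->F, B3->T, B4->F, B3->T, B4->F, B3->T, B4->F, ...; hits B1=F, B2=E, B3=T, B3=F, B4=F, B5=F, B6=T, B7=T
test 3 (c=5, h=0) fires B2->E, B1->F, B3->T, B4->T, B3->T, B4->T, B3->T, B4->T, B3->T, B4->T, B3->T, B4->T, B3->T, B4->T, ...; hits B1=F, B2=E, B3=T, B3=F, B4=T, B5=F, B6=F, B7=F
test 4 (c=5, h=3) fires B2->E, B1->F, B3->T, B4->T, B3->T, B4->T, B3->T, B4->T, B3->T, B4->T, B3->T, B4->T, B3->T, B4->T, ...; hits B1=F, B2=E, B3=T, B3=F, B4=T, B5=F, B6=F, B7=F
test 5 (c=5, h=1) fires B2->E, B1->F, B3->T, B4->T, B3->T, B4->T, B3->T, B4->T, B3->T, B4->T, B3->T, B4->T, B3->T, B4->T, ...; hits B1=F, B2=E, B3=T, B3=F, B4=T, B5=F, B6=T, B7=F
test 6 (c=4, h=8) fires B2->E, B1->F, B3->T, B4->F, B3->T, B4->F, B3->T, B4->F, B3->T, B4->F, B3->T, B4->F, B3->F, B5->F, ...; hits B1=F, B2=E, B3=T, B3=F, B4=F, B5=F, B6=F, B7=T
test 7 (c=0, h=1) fires B2->E, B1->F, B3->T, B4->F, B3->T, B4->F, B3->T, B4->F, B3->T, B4->F, B3->T, B4->F, B3->T, B4->F, ...; hits B1=F, B2=E, B3=T, B3=F, B4=F, B5=F, B6=T, B7=T
test 8 (c=7, h=1) fires B2->E, B1->F, B3->T, B4->T, B3->T, B4->T, B3->T, B4->T, B3->T, B4->T, B3->T, B4->T, B3->T, B4->T, ...; hits B1=F, B2=E, B3=T, B3=F, B4=T, B5=F, B6=T, B7=F
test 9 (c=0, h=5) fires B2->E, B1->F, B3->T, B4->F, B3->T, B4->F, B3->T, B4->F, B3->T, B4->F, B3->T, B4->F, B3->T, B4->F, ...; hits B1=F, B2=E, B3=T, B3=F, B4=F, B5=F, B6=F, B7=T
test 10 (c=3, h=8) fires B2->E, B1->F, B3->T, B4->T, B3->T, B4->T, B3->T, B4->T, B3->T, B4->T, B3->T, B4->T, B3->F, B5->F, ...; hits B1=F, B2=E, B3=T, B3=F, B4=T, B5=F, B6=F, B7=T
union over the pool: B1=F, B2=E, B3=T, B3=F, B4=T, B4=F, B5=F, B6=T, B6=F, B7=T, B7=F
uncovered (3 of 14): B1=T, B2=S, B5=T

Answer: B1=T, B2=S, B5=T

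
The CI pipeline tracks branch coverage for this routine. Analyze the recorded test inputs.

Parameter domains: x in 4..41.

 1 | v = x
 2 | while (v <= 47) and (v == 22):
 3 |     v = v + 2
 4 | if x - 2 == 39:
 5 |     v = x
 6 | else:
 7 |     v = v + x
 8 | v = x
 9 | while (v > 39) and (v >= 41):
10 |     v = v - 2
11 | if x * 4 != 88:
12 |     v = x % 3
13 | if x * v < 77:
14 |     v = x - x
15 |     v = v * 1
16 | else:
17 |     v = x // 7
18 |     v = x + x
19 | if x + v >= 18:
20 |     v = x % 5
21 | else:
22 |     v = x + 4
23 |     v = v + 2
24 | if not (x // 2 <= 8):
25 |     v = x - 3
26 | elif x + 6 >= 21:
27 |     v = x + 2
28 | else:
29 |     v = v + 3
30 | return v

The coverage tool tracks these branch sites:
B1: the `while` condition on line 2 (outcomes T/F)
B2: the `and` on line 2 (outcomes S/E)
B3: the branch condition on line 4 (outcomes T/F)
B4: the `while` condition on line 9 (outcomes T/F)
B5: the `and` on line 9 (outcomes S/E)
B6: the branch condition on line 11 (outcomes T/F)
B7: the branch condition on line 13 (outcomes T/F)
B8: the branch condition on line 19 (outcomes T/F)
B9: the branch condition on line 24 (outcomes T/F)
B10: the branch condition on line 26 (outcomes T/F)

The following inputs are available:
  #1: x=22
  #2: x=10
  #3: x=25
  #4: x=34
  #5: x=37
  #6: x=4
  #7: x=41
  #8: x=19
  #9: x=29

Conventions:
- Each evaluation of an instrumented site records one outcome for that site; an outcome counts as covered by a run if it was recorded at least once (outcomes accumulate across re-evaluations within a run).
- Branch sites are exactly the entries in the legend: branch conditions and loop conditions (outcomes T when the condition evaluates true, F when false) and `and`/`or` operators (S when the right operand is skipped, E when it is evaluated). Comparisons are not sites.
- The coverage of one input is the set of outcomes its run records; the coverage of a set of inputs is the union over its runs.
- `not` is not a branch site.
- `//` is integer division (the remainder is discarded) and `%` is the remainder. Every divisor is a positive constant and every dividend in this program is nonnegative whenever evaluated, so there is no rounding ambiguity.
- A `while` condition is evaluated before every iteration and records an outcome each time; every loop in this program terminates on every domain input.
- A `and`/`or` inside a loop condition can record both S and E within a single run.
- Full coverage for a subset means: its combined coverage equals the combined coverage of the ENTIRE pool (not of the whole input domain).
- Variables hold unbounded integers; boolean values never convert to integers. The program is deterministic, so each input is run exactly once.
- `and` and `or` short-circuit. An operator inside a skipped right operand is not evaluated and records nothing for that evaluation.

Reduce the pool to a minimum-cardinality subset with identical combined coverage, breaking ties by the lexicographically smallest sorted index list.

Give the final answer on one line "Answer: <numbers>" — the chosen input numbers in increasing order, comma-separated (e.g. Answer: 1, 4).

input #1, x=22: outcomes B1=T, B1=F, B2=E, B3=F, B4=F, B5=S, B6=F, B7=F, B8=T, B9=T
input #2, x=10: outcomes B1=F, B2=E, B3=F, B4=F, B5=S, B6=T, B7=T, B8=F, B9=F, B10=F
input #3, x=25: outcomes B1=F, B2=E, B3=F, B4=F, B5=S, B6=T, B7=T, B8=T, B9=T
input #4, x=34: outcomes B1=F, B2=E, B3=F, B4=F, B5=S, B6=T, B7=T, B8=T, B9=T
input #5, x=37: outcomes B1=F, B2=E, B3=F, B4=F, B5=S, B6=T, B7=T, B8=T, B9=T
input #6, x=4: outcomes B1=F, B2=E, B3=F, B4=F, B5=S, B6=T, B7=T, B8=F, B9=F, B10=F
input #7, x=41: outcomes B1=F, B2=E, B3=T, B4=T, B4=F, B5=S, B5=E, B6=T, B7=F, B8=T, B9=T
input #8, x=19: outcomes B1=F, B2=E, B3=F, B4=F, B5=S, B6=T, B7=T, B8=T, B9=T
input #9, x=29: outcomes B1=F, B2=E, B3=F, B4=F, B5=S, B6=T, B7=T, B8=T, B9=T
together the pool reaches 18 outcomes: B1=T, B1=F, B2=E, B3=T, B3=F, B4=T, B4=F, B5=S, B5=E, B6=T, B6=F, B7=T, B7=F, B8=T, B8=F, B9=T, B9=F, B10=F
size 1 is not enough: best union over all size-1 subsets is 11/18
size 2 is not enough: best union over all size-2 subsets is 16/18
at size 3, {1, 2, 7} reaches all 18 outcomes; every lexicographically earlier size-3 subset fails

Answer: 1, 2, 7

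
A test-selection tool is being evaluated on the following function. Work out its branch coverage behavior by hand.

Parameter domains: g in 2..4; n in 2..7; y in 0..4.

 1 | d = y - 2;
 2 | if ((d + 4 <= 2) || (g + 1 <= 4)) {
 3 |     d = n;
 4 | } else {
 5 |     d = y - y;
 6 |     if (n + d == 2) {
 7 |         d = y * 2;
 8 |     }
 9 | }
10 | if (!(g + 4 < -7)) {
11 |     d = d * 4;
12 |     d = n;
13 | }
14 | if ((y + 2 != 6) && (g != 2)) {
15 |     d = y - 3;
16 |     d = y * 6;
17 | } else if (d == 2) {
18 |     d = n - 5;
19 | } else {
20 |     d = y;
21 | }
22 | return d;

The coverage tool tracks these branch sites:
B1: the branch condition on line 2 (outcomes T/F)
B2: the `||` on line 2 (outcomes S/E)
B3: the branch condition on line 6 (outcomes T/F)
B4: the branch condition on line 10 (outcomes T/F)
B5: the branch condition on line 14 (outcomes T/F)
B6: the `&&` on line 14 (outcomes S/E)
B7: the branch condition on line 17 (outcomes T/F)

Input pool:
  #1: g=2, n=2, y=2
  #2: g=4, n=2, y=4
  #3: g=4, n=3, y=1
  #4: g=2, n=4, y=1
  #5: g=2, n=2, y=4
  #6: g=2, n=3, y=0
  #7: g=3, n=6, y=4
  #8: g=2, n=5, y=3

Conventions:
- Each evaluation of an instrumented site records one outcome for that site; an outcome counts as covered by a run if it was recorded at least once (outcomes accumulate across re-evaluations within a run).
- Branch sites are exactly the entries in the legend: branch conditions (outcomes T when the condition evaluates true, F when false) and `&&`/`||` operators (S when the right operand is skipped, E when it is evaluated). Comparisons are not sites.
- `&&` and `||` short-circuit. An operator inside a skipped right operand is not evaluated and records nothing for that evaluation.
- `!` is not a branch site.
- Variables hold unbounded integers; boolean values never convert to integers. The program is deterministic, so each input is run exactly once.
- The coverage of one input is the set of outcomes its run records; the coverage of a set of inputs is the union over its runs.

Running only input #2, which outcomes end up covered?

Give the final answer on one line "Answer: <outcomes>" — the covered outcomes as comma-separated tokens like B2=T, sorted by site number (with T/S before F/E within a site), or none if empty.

Tracing the run of input #2 (g=4, n=2, y=4):
  B2->E, B1->F, B3->T, B4->T, B6->S, B5->F, B7->T
as a set, this run covers: B1=F, B2=E, B3=T, B4=T, B5=F, B6=S, B7=T

Answer: B1=F, B2=E, B3=T, B4=T, B5=F, B6=S, B7=T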